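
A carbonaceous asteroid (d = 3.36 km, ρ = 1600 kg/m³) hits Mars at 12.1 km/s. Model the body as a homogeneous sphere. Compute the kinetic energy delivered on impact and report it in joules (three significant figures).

d = 3360 m; v = 12100 m/s.
Mass m = (π/6) ρ d³ = (π/6) × 1600 × (3360)³ = 3.178 × 10^13 kg
E = ½ m v² = 0.5 × 3.178 × 10^13 × (12100)² = 2.326 × 10^21 J

E ≈ 2.33 × 10^21 J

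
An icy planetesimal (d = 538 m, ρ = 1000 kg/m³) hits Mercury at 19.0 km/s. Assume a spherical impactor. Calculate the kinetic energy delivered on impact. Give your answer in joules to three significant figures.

v = 19000 m/s.
Mass m = (π/6) ρ d³ = (π/6) × 1000 × (538)³ = 8.154 × 10^10 kg
E = ½ m v² = 0.5 × 8.154 × 10^10 × (19000)² = 1.472 × 10^19 J

E ≈ 1.47 × 10^19 J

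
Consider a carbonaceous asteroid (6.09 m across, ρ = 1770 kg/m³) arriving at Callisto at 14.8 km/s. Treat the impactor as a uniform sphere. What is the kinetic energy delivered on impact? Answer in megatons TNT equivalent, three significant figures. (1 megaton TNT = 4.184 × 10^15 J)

E ≈ 5.48 × 10^-3 Mt TNT

v = 14800 m/s.
Mass m = (π/6) ρ d³ = (π/6) × 1770 × (6.09)³ = 2.093 × 10^5 kg
E = ½ m v² = 0.5 × 2.093 × 10^5 × (14800)² = 2.292 × 10^13 J
   = 2.292 × 10^13 / 4.184×10^15 = 5.478 × 10^-3 Mt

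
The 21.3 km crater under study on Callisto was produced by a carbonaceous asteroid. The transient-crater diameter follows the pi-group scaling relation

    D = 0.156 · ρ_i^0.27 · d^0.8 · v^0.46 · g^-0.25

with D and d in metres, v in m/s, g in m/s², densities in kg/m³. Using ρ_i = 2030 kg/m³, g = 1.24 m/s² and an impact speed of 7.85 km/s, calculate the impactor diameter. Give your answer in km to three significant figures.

d ≈ 1.24 km

Rearranging for d: d = [D / (0.156 · 2030^0.27 · 7850^0.46 · 1.24^-0.25)]^(1/0.8).
D = 21300 m.
2030^0.27 = 7.817
7850^0.46 = 61.89
1.24^-0.25 = 0.9476
Denominator = 0.156 × 7.817 × 61.89 × 0.9476 = 71.52
D / 71.52 = 21300 / 71.52 = 297.8
d = 297.8^(1/0.8) = 297.8^1.25 = 1237 m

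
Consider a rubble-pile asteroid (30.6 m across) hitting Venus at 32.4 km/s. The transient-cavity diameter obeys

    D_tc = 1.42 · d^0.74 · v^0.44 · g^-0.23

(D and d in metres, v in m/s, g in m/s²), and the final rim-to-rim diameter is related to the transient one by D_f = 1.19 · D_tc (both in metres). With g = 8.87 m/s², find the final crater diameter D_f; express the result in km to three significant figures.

D_f ≈ 1.24 km

v = 32400 m/s.
d^0.74 = 30.6^0.74 = 12.57
v^0.44 = 32400^0.44 = 96.52
g^-0.23 = 8.87^-0.23 = 0.6053
D_tc = 1.42 × 12.57 × 96.52 × 0.6053 = 1043 m
D_f = 1.19 × 1043 = 1241 m
     = 1.241 km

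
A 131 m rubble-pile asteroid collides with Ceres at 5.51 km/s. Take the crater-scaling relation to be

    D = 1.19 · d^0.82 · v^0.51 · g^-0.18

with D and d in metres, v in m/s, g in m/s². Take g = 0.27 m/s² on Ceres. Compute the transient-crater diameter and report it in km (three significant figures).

D ≈ 6.64 km

In SI units: v = 5510 m/s.
d^0.82 = 131^0.82 = 54.47
v^0.51 = 5510^0.51 = 80.91
g^-0.18 = 0.27^-0.18 = 1.266
D = 1.19 × 54.47 × 80.91 × 1.266 = 6640 m
   = 6.640 km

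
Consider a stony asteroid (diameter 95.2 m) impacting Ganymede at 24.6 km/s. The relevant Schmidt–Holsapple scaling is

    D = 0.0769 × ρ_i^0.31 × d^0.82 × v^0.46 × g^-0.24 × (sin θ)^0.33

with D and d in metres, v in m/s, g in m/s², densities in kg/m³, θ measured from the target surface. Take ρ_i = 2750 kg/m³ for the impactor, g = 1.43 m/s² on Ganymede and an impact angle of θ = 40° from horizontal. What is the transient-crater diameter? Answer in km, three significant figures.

In SI units: v = 24600 m/s.
ρ_i^0.31 = 2750^0.31 = 11.65
d^0.82 = 95.2^0.82 = 41.93
v^0.46 = 24600^0.46 = 104.7
g^-0.24 = 1.43^-0.24 = 0.9177
(sin 40°)^0.33 = 0.6428^0.33 = 0.8643
D = 0.0769 × 11.65 × 41.93 × 104.7 × 0.9177 × 0.8643 = 3120 m
   = 3.120 km

D ≈ 3.12 km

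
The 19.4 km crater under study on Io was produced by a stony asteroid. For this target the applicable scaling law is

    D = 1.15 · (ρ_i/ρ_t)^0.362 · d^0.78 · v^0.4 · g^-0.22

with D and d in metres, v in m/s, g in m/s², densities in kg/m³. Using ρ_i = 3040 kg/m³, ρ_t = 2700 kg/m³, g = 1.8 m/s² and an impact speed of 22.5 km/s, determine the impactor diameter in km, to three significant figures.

d ≈ 1.72 km

Rearranging for d: d = [D / (1.15 · (3040/2700)^0.362 · 22500^0.4 · 1.8^-0.22)]^(1/0.78).
D = 19400 m.
(3040/2700)^0.362 = 1.044
22500^0.4 = 55.06
1.8^-0.22 = 0.8787
Denominator = 1.15 × 1.044 × 55.06 × 0.8787 = 58.09
D / 58.09 = 19400 / 58.09 = 334.0
d = 334.0^(1/0.78) = 334.0^1.2821 = 1721 m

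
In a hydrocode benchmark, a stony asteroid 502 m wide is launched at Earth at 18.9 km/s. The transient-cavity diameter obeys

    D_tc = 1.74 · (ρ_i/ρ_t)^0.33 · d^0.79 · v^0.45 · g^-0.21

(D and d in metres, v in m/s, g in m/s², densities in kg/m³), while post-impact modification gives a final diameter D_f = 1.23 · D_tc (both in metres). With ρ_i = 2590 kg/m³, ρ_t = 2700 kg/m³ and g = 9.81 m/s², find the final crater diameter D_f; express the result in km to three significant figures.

D_f ≈ 14.9 km

v = 18900 m/s.
(ρ_i/ρ_t)^0.33 = (2590/2700)^0.33 = 0.9864
d^0.79 = 502^0.79 = 136.0
v^0.45 = 18900^0.45 = 84.02
g^-0.21 = 9.81^-0.21 = 0.6191
D_tc = 1.74 × 0.9864 × 136.0 × 84.02 × 0.6191 = 12140 m
D_f = 1.23 × 12140 = 14932 m
     = 14.93 km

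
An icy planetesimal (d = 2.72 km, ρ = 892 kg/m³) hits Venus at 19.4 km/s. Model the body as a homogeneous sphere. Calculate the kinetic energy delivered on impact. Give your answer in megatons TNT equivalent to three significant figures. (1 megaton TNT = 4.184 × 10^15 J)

E ≈ 4.23 × 10^5 Mt TNT

d = 2720 m; v = 19400 m/s.
Mass m = (π/6) ρ d³ = (π/6) × 892 × (2720)³ = 9.399 × 10^12 kg
E = ½ m v² = 0.5 × 9.399 × 10^12 × (19400)² = 1.769 × 10^21 J
   = 1.769 × 10^21 / 4.184×10^15 = 4.228 × 10^5 Mt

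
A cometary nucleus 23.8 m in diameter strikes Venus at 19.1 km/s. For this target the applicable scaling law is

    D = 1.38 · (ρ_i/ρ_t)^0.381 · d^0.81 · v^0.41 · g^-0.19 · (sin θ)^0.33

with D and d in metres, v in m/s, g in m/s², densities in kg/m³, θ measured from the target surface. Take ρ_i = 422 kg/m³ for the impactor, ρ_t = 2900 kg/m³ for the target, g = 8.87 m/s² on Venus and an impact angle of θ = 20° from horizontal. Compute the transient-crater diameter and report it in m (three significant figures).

D ≈ 228 m

In SI units: v = 19100 m/s.
(ρ_i/ρ_t)^0.381 = (422/2900)^0.381 = 0.4798
d^0.81 = 23.8^0.81 = 13.03
v^0.41 = 19100^0.41 = 56.91
g^-0.19 = 8.87^-0.19 = 0.6605
(sin 20°)^0.33 = 0.3420^0.33 = 0.7018
D = 1.38 × 0.4798 × 13.03 × 56.91 × 0.6605 × 0.7018 = 227.6 m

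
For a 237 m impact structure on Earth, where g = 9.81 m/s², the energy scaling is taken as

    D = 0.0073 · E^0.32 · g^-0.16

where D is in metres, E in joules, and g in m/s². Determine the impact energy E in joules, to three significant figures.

Rearranging: E = [D / (0.0073 · g^-0.16)]^(1/0.32).
g^-0.16 = 9.81^-0.16 = 0.6940
D / (0.0073 × 0.6940) = 237 / (5.066 × 10^-3) = 4.678 × 10^4
E = (4.678 × 10^4)^3.125 = 3.926 × 10^14 J

E ≈ 3.93 × 10^14 J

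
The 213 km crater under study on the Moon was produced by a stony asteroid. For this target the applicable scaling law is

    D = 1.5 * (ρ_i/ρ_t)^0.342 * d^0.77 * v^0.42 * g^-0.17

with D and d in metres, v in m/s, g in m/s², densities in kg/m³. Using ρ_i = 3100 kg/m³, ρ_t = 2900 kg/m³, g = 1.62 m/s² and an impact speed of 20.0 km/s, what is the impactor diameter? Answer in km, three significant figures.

Rearranging for d: d = [D / (1.5 · (3100/2900)^0.342 · 20000^0.42 · 1.62^-0.17)]^(1/0.77).
D = 213000 m.
(3100/2900)^0.342 = 1.023
20000^0.42 = 64.04
1.62^-0.17 = 0.9213
Denominator = 1.5 × 1.023 × 64.04 × 0.9213 = 90.54
D / 90.54 = 213000 / 90.54 = 2353
d = 2353^(1/0.77) = 2353^1.2987 = 23918 m

d ≈ 23.9 km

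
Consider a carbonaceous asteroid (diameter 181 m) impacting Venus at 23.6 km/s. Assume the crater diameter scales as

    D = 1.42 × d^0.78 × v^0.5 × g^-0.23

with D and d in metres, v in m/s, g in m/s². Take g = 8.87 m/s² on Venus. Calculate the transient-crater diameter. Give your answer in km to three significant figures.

D ≈ 7.62 km

In SI units: v = 23600 m/s.
d^0.78 = 181^0.78 = 57.68
v^0.5 = 23600^0.5 = 153.6
g^-0.23 = 8.87^-0.23 = 0.6053
D = 1.42 × 57.68 × 153.6 × 0.6053 = 7615 m
   = 7.615 km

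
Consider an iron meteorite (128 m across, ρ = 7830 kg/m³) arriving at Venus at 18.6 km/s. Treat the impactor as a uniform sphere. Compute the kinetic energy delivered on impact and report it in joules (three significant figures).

E ≈ 1.49 × 10^18 J

v = 18600 m/s.
Mass m = (π/6) ρ d³ = (π/6) × 7830 × (128)³ = 8.598 × 10^9 kg
E = ½ m v² = 0.5 × 8.598 × 10^9 × (18600)² = 1.487 × 10^18 J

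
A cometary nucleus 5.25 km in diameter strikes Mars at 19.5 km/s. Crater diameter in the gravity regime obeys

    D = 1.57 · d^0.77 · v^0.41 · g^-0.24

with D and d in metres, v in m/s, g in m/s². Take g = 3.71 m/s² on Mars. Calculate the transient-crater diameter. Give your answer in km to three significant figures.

D ≈ 48.2 km

In SI units: d = 5250 m, v = 19500 m/s.
d^0.77 = 5250^0.77 = 732.0
v^0.41 = 19500^0.41 = 57.40
g^-0.24 = 3.71^-0.24 = 0.7300
D = 1.57 × 732.0 × 57.40 × 0.7300 = 48155 m
   = 48.16 km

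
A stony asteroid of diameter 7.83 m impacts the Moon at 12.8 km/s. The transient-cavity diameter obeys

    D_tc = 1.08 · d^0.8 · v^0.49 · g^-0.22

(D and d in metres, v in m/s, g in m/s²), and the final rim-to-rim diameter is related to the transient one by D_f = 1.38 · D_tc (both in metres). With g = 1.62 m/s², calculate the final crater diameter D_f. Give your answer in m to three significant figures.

v = 12800 m/s.
d^0.8 = 7.83^0.8 = 5.188
v^0.49 = 12800^0.49 = 102.9
g^-0.22 = 1.62^-0.22 = 0.8993
D_tc = 1.08 × 5.188 × 102.9 × 0.8993 = 518.5 m
D_f = 1.38 × 518.5 = 715.5 m

D_f ≈ 716 m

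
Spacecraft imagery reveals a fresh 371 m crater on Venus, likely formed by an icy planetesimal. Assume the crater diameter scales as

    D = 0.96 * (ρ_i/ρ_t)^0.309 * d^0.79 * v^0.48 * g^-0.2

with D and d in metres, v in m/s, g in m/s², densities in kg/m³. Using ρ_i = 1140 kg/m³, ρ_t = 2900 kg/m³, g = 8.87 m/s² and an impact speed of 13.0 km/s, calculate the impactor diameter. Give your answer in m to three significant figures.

d ≈ 14.9 m

Rearranging for d: d = [D / (0.96 · (1140/2900)^0.309 · 13000^0.48 · 8.87^-0.2)]^(1/0.79).
(1140/2900)^0.309 = 0.7494
13000^0.48 = 94.34
8.87^-0.2 = 0.6463
Denominator = 0.96 × 0.7494 × 94.34 × 0.6463 = 43.86
D / 43.86 = 371 / 43.86 = 8.459
d = 8.459^(1/0.79) = 8.459^1.2658 = 14.92 m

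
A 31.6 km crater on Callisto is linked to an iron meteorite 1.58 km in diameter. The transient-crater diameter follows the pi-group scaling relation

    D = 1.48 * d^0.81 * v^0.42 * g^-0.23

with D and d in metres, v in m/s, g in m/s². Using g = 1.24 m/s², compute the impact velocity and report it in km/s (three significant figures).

v ≈ 15.5 km/s

Rearranging for v: v = [D / (1.48 · 1580^0.81 · 1.24^-0.23)]^(1/0.42).
D = 31600 m.
1580^0.81 = 389.9
1.24^-0.23 = 0.9517
Denominator = 1.48 × 389.9 × 0.9517 = 549.2
D / 549.2 = 31600 / 549.2 = 57.54
v = 57.54^(1/0.42) = 57.54^2.381 = 15506 m/s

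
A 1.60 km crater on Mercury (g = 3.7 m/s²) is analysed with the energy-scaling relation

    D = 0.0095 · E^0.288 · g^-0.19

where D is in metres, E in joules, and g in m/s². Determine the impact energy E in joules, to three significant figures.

Rearranging: E = [D / (0.0095 · g^-0.19)]^(1/0.288).
D = 1600 m.
g^-0.19 = 3.7^-0.19 = 0.7799
D / (0.0095 × 0.7799) = 1600 / (7.409 × 10^-3) = 2.160 × 10^5
E = (2.160 × 10^5)^3.4722 = 3.329 × 10^18 J

E ≈ 3.33 × 10^18 J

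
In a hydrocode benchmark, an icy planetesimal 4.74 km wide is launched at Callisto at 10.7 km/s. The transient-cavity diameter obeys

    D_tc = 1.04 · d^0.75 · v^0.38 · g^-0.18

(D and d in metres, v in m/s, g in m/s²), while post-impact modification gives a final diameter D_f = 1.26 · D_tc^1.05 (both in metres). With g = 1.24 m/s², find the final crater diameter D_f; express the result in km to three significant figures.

In SI: d = 4740 m, v = 10700 m/s.
d^0.75 = 4740^0.75 = 571.3
v^0.38 = 10700^0.38 = 33.98
g^-0.18 = 1.24^-0.18 = 0.9620
D_tc = 1.04 × 571.3 × 33.98 × 0.9620 = 19420 m
D_f = 1.26 × (19420)^1.05 = 40090 m
     = 40.09 km

D_f ≈ 40.1 km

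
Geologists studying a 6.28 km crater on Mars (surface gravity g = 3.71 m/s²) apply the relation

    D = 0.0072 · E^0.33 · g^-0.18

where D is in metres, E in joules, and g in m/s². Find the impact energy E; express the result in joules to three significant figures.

E ≈ 2.05 × 10^18 J

Rearranging: E = [D / (0.0072 · g^-0.18)]^(1/0.33).
D = 6280 m.
g^-0.18 = 3.71^-0.18 = 0.7898
D / (0.0072 × 0.7898) = 6280 / (5.687 × 10^-3) = 1.104 × 10^6
E = (1.104 × 10^6)^3.0303 = 2.051 × 10^18 J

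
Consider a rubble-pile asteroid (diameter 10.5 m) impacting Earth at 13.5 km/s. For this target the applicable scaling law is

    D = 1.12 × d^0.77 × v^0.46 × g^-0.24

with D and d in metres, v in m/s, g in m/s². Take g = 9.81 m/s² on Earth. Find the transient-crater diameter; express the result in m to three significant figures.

In SI units: v = 13500 m/s.
d^0.77 = 10.5^0.77 = 6.114
v^0.46 = 13500^0.46 = 79.42
g^-0.24 = 9.81^-0.24 = 0.5781
D = 1.12 × 6.114 × 79.42 × 0.5781 = 314.4 m

D ≈ 314 m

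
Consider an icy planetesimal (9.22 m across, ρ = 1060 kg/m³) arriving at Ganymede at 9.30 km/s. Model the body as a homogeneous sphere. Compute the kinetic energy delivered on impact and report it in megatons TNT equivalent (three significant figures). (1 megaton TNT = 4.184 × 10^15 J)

E ≈ 4.50 × 10^-3 Mt TNT

v = 9300 m/s.
Mass m = (π/6) ρ d³ = (π/6) × 1060 × (9.22)³ = 4.350 × 10^5 kg
E = ½ m v² = 0.5 × 4.350 × 10^5 × (9300)² = 1.881 × 10^13 J
   = 1.881 × 10^13 / 4.184×10^15 = 4.496 × 10^-3 Mt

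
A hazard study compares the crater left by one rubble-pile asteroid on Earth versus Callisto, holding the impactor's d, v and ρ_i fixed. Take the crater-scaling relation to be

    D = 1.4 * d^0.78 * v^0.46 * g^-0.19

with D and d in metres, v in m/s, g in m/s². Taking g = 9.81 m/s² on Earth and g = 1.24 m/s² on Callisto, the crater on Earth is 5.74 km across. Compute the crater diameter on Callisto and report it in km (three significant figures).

D ≈ 8.50 km

All impactor-dependent factors cancel in the ratio, leaving D_Callisto/D_Earth = (g_Callisto/g_Earth)^-0.19.
(1.24/9.81)^-0.19 = 0.1264^-0.19 = 1.481
D_Callisto = 1.481 × 5.74 km = 8.50 km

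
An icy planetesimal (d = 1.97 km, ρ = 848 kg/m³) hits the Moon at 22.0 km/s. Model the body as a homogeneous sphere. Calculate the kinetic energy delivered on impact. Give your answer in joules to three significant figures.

d = 1970 m; v = 22000 m/s.
Mass m = (π/6) ρ d³ = (π/6) × 848 × (1970)³ = 3.395 × 10^12 kg
E = ½ m v² = 0.5 × 3.395 × 10^12 × (22000)² = 8.216 × 10^20 J

E ≈ 8.22 × 10^20 J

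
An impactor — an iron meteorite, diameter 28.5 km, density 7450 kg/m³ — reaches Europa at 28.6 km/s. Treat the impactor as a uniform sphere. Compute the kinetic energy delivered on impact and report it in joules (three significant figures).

d = 28500 m; v = 28600 m/s.
Mass m = (π/6) ρ d³ = (π/6) × 7450 × (28500)³ = 9.030 × 10^16 kg
E = ½ m v² = 0.5 × 9.030 × 10^16 × (28600)² = 3.693 × 10^25 J

E ≈ 3.69 × 10^25 J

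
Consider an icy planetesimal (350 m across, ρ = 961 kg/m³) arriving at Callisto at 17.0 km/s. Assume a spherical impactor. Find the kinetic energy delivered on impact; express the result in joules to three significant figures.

E ≈ 3.12 × 10^18 J

v = 17000 m/s.
Mass m = (π/6) ρ d³ = (π/6) × 961 × (350)³ = 2.157 × 10^10 kg
E = ½ m v² = 0.5 × 2.157 × 10^10 × (17000)² = 3.117 × 10^18 J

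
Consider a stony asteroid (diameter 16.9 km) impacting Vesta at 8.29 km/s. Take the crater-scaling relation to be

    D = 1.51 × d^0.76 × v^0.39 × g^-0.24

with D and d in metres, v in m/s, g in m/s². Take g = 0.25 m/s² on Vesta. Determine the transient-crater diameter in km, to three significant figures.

D ≈ 116 km

In SI units: d = 16900 m, v = 8290 m/s.
d^0.76 = 16900^0.76 = 1634
v^0.39 = 8290^0.39 = 33.75
g^-0.24 = 0.25^-0.24 = 1.395
D = 1.51 × 1634 × 33.75 × 1.395 = 1.162 × 10^5 m
   = 116.2 km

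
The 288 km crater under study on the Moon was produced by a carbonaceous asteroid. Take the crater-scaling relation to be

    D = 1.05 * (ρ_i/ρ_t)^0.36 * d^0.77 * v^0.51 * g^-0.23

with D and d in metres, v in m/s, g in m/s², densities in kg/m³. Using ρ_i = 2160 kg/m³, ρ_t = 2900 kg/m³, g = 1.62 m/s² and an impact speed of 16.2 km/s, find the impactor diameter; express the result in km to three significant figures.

d ≈ 24.9 km

Rearranging for d: d = [D / (1.05 · (2160/2900)^0.36 · 16200^0.51 · 1.62^-0.23)]^(1/0.77).
D = 288000 m.
(2160/2900)^0.36 = 0.8994
16200^0.51 = 140.2
1.62^-0.23 = 0.8950
Denominator = 1.05 × 0.8994 × 140.2 × 0.8950 = 118.5
D / 118.5 = 288000 / 118.5 = 2430
d = 2430^(1/0.77) = 2430^1.2987 = 24939 m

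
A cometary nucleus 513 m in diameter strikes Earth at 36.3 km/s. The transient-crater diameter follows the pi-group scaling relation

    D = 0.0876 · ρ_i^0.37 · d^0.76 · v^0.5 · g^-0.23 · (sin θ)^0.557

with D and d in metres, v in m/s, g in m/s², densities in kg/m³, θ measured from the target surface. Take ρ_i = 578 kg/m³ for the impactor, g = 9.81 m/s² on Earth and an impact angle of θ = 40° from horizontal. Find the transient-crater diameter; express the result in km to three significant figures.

In SI units: v = 36300 m/s.
ρ_i^0.37 = 578^0.37 = 10.52
d^0.76 = 513^0.76 = 114.7
v^0.5 = 36300^0.5 = 190.5
g^-0.23 = 9.81^-0.23 = 0.5914
(sin 40°)^0.557 = 0.6428^0.557 = 0.7818
D = 0.0876 × 10.52 × 114.7 × 190.5 × 0.5914 × 0.7818 = 9310 m
   = 9.310 km

D ≈ 9.31 km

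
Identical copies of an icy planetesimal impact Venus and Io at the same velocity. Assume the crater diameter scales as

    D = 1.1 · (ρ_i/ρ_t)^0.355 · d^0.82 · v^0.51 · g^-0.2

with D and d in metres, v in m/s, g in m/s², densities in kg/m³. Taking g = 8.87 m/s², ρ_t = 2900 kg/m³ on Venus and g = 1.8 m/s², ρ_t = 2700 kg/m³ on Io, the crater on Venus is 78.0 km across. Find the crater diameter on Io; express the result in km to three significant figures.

The impactor-only factors (d, v, ρ_i) cancel in the ratio, leaving D_Io/D_Venus = (g_Io/g_Venus)^-0.2 · (ρ_t,Venus/ρ_t,Io)^0.355.
(1.8/8.87)^-0.2 = 0.2029^-0.2 = 1.376
(2900/2700)^0.355 = 1.074^0.355 = 1.026
Ratio = 1.376 × 1.026 = 1.412
D_Io = 1.412 × 78.0 km = 110 km

D ≈ 110 km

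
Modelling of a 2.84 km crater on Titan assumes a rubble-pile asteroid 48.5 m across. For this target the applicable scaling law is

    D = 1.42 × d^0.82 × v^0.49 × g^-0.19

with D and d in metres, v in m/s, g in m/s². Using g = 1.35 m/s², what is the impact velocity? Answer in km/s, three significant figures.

v ≈ 9.25 km/s

Rearranging for v: v = [D / (1.42 · 48.5^0.82 · 1.35^-0.19)]^(1/0.49).
D = 2840 m.
48.5^0.82 = 24.12
1.35^-0.19 = 0.9446
Denominator = 1.42 × 24.12 × 0.9446 = 32.35
D / 32.35 = 2840 / 32.35 = 87.79
v = 87.79^(1/0.49) = 87.79^2.0408 = 9251 m/s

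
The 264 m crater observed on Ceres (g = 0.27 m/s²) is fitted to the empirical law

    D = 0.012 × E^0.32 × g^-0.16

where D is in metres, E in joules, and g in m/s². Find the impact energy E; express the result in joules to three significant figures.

Rearranging: E = [D / (0.012 · g^-0.16)]^(1/0.32).
g^-0.16 = 0.27^-0.16 = 1.233
D / (0.012 × 1.233) = 264 / (0.01480) = 1.784 × 10^4
E = (1.784 × 10^4)^3.125 = 1.930 × 10^13 J

E ≈ 1.93 × 10^13 J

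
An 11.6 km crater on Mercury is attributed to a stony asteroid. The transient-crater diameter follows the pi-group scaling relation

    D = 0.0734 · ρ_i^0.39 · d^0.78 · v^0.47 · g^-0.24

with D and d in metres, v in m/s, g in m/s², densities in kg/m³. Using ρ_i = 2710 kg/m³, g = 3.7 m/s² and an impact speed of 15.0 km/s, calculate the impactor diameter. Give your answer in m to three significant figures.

d ≈ 405 m

Rearranging for d: d = [D / (0.0734 · 2710^0.39 · 15000^0.47 · 3.7^-0.24)]^(1/0.78).
D = 11600 m.
2710^0.39 = 21.82
15000^0.47 = 91.78
3.7^-0.24 = 0.7305
Denominator = 0.0734 × 21.82 × 91.78 × 0.7305 = 107.4
D / 107.4 = 11600 / 107.4 = 108.0
d = 108.0^(1/0.78) = 108.0^1.2821 = 404.6 m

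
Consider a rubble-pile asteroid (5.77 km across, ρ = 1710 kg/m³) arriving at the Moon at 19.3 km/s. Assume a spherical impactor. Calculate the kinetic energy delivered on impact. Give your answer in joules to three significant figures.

E ≈ 3.20 × 10^22 J

d = 5770 m; v = 19300 m/s.
Mass m = (π/6) ρ d³ = (π/6) × 1710 × (5770)³ = 1.720 × 10^14 kg
E = ½ m v² = 0.5 × 1.720 × 10^14 × (19300)² = 3.203 × 10^22 J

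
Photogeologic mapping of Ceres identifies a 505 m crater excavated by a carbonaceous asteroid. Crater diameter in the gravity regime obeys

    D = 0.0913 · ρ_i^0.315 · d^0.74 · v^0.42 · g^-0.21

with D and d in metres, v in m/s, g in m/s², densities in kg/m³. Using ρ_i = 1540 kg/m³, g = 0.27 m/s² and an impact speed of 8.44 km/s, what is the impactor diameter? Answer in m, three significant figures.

Rearranging for d: d = [D / (0.0913 · 1540^0.315 · 8440^0.42 · 0.27^-0.21)]^(1/0.74).
1540^0.315 = 10.09
8440^0.42 = 44.57
0.27^-0.21 = 1.316
Denominator = 0.0913 × 10.09 × 44.57 × 1.316 = 54.03
D / 54.03 = 505 / 54.03 = 9.347
d = 9.347^(1/0.74) = 9.347^1.3514 = 20.50 m

d ≈ 20.5 m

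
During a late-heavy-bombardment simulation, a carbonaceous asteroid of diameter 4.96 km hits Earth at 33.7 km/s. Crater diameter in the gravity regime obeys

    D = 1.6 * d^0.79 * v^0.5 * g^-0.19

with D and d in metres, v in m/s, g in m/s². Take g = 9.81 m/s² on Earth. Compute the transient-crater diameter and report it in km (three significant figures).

In SI units: d = 4960 m, v = 33700 m/s.
d^0.79 = 4960^0.79 = 830.7
v^0.5 = 33700^0.5 = 183.6
g^-0.19 = 9.81^-0.19 = 0.6480
D = 1.6 × 830.7 × 183.6 × 0.6480 = 1.581 × 10^5 m
   = 158.1 km

D ≈ 158 km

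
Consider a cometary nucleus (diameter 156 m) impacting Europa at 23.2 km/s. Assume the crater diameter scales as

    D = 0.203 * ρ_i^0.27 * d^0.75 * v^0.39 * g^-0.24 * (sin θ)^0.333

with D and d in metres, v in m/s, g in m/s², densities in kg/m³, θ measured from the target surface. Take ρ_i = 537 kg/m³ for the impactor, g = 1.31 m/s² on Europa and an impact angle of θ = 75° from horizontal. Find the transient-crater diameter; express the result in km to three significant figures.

In SI units: v = 23200 m/s.
ρ_i^0.27 = 537^0.27 = 5.459
d^0.75 = 156^0.75 = 44.14
v^0.39 = 23200^0.39 = 50.41
g^-0.24 = 1.31^-0.24 = 0.9372
(sin 75°)^0.333 = 0.9659^0.333 = 0.9885
D = 0.203 × 5.459 × 44.14 × 50.41 × 0.9372 × 0.9885 = 2284 m
   = 2.284 km

D ≈ 2.28 km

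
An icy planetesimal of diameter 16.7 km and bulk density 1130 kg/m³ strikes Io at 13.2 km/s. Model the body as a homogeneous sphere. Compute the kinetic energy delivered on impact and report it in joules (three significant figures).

E ≈ 2.40 × 10^23 J

d = 16700 m; v = 13200 m/s.
Mass m = (π/6) ρ d³ = (π/6) × 1130 × (16700)³ = 2.756 × 10^15 kg
E = ½ m v² = 0.5 × 2.756 × 10^15 × (13200)² = 2.401 × 10^23 J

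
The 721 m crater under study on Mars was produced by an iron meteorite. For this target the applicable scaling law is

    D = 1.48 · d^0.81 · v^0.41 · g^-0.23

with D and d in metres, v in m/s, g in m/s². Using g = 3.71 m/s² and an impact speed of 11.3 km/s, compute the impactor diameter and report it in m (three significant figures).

Rearranging for d: d = [D / (1.48 · 11300^0.41 · 3.71^-0.23)]^(1/0.81).
11300^0.41 = 45.89
3.71^-0.23 = 0.7397
Denominator = 1.48 × 45.89 × 0.7397 = 50.24
D / 50.24 = 721 / 50.24 = 14.35
d = 14.35^(1/0.81) = 14.35^1.2346 = 26.81 m

d ≈ 26.8 m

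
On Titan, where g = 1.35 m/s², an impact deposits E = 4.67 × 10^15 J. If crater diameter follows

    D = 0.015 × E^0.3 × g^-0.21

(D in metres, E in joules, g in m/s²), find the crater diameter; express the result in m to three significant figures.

D ≈ 707 m

E^0.3 = (4.67 × 10^15)^0.3 = 5.021 × 10^4
g^-0.21 = 1.35^-0.21 = 0.9389
D = 0.015 × 5.021 × 10^4 × 0.9389 = 707.1 m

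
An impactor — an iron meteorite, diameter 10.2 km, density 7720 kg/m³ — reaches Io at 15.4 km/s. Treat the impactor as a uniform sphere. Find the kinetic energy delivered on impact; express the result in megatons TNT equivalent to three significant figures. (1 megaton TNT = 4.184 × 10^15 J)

E ≈ 1.22 × 10^8 Mt TNT

d = 10200 m; v = 15400 m/s.
Mass m = (π/6) ρ d³ = (π/6) × 7720 × (10200)³ = 4.290 × 10^15 kg
E = ½ m v² = 0.5 × 4.290 × 10^15 × (15400)² = 5.087 × 10^23 J
   = 5.087 × 10^23 / 4.184×10^15 = 1.216 × 10^8 Mt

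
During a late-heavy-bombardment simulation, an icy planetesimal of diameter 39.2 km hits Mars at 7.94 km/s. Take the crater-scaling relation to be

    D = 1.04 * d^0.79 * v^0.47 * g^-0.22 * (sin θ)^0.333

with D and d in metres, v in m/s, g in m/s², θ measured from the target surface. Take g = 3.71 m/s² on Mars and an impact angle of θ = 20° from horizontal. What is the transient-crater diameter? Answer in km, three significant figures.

D ≈ 158 km

In SI units: d = 39200 m, v = 7940 m/s.
d^0.79 = 39200^0.79 = 4253
v^0.47 = 7940^0.47 = 68.06
g^-0.22 = 3.71^-0.22 = 0.7494
(sin 20°)^0.333 = 0.3420^0.333 = 0.6996
D = 1.04 × 4253 × 68.06 × 0.7494 × 0.6996 = 1.578 × 10^5 m
   = 157.8 km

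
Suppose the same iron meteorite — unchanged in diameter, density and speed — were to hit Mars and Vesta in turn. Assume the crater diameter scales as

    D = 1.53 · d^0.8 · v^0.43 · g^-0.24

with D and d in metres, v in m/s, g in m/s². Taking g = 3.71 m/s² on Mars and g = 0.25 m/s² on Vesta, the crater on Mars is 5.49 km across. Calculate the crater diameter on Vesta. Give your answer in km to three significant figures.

D ≈ 10.5 km

All impactor-dependent factors cancel in the ratio, leaving D_Vesta/D_Mars = (g_Vesta/g_Mars)^-0.24.
(0.25/3.71)^-0.24 = 0.06739^-0.24 = 1.910
D_Vesta = 1.910 × 5.49 km = 10.5 km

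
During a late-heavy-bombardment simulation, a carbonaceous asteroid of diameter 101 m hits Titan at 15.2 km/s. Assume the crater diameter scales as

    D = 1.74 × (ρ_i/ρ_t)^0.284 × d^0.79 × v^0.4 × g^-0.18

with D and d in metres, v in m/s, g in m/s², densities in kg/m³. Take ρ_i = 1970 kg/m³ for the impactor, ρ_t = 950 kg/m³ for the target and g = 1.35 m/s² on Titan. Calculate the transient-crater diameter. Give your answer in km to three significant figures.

D ≈ 3.66 km

In SI units: v = 15200 m/s.
(ρ_i/ρ_t)^0.284 = (1970/950)^0.284 = 1.230
d^0.79 = 101^0.79 = 38.32
v^0.4 = 15200^0.4 = 47.07
g^-0.18 = 1.35^-0.18 = 0.9474
D = 1.74 × 1.230 × 38.32 × 47.07 × 0.9474 = 3657 m
   = 3.657 km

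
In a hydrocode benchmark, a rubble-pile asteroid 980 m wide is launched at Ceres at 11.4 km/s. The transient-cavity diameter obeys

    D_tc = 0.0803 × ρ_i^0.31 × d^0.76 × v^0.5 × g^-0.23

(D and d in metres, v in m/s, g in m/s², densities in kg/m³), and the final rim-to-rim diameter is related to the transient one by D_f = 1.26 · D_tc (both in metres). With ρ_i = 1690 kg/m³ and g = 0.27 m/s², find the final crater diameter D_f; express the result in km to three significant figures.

v = 11400 m/s.
ρ_i^0.31 = 1690^0.31 = 10.01
d^0.76 = 980^0.76 = 187.6
v^0.5 = 11400^0.5 = 106.8
g^-0.23 = 0.27^-0.23 = 1.351
D_tc = 0.0803 × 10.01 × 187.6 × 106.8 × 1.351 = 21760 m
D_f = 1.26 × 21760 = 27418 m
     = 27.42 km

D_f ≈ 27.4 km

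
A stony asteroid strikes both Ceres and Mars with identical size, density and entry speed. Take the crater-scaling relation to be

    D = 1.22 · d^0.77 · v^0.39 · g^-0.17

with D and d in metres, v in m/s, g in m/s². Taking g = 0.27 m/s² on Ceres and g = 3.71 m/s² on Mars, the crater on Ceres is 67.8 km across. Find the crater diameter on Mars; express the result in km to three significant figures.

All impactor-dependent factors cancel in the ratio, leaving D_Mars/D_Ceres = (g_Mars/g_Ceres)^-0.17.
(3.71/0.27)^-0.17 = 13.74^-0.17 = 0.6405
D_Mars = 0.6405 × 67.8 km = 43.4 km

D ≈ 43.4 km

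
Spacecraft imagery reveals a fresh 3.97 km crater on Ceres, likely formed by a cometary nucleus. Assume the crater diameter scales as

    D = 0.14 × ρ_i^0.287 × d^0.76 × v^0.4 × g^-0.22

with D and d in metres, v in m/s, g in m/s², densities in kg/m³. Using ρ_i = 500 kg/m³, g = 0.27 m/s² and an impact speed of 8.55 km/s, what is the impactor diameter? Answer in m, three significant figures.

d ≈ 403 m

Rearranging for d: d = [D / (0.14 · 500^0.287 · 8550^0.4 · 0.27^-0.22)]^(1/0.76).
D = 3970 m.
500^0.287 = 5.951
8550^0.4 = 37.39
0.27^-0.22 = 1.334
Denominator = 0.14 × 5.951 × 37.39 × 1.334 = 41.56
D / 41.56 = 3970 / 41.56 = 95.52
d = 95.52^(1/0.76) = 95.52^1.3158 = 403.1 m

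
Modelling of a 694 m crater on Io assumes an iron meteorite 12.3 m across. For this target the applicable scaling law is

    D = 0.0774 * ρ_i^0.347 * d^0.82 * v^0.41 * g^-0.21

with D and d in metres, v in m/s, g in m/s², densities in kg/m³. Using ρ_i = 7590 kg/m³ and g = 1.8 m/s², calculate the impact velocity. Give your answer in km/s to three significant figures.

Rearranging for v: v = [D / (0.0774 · 7590^0.347 · 12.3^0.82 · 1.8^-0.21)]^(1/0.41).
7590^0.347 = 22.20
12.3^0.82 = 7.829
1.8^-0.21 = 0.8839
Denominator = 0.0774 × 22.20 × 7.829 × 0.8839 = 11.89
D / 11.89 = 694 / 11.89 = 58.37
v = 58.37^(1/0.41) = 58.37^2.439 = 20311 m/s

v ≈ 20.3 km/s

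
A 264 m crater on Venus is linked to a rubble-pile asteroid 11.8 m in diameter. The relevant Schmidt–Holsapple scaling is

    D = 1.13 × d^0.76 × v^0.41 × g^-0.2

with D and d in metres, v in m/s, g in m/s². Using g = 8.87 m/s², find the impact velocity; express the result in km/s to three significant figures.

v ≈ 17.9 km/s

Rearranging for v: v = [D / (1.13 · 11.8^0.76 · 8.87^-0.2)]^(1/0.41).
11.8^0.76 = 6.526
8.87^-0.2 = 0.6463
Denominator = 1.13 × 6.526 × 0.6463 = 4.766
D / 4.766 = 264 / 4.766 = 55.39
v = 55.39^(1/0.41) = 55.39^2.439 = 17874 m/s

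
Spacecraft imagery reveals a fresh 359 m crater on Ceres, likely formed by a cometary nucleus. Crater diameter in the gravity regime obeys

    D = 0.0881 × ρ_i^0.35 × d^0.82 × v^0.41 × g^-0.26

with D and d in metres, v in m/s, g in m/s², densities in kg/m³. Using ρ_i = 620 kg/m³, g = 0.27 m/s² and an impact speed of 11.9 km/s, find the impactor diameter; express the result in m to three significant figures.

Rearranging for d: d = [D / (0.0881 · 620^0.35 · 11900^0.41 · 0.27^-0.26)]^(1/0.82).
620^0.35 = 9.492
11900^0.41 = 46.88
0.27^-0.26 = 1.406
Denominator = 0.0881 × 9.492 × 46.88 × 1.406 = 55.12
D / 55.12 = 359 / 55.12 = 6.513
d = 6.513^(1/0.82) = 6.513^1.2195 = 9.827 m

d ≈ 9.83 m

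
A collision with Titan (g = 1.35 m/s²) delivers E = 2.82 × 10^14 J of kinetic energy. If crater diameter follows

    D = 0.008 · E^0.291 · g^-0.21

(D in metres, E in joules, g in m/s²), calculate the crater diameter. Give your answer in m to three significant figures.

D ≈ 120 m

E^0.291 = (2.82 × 10^14)^0.291 = 1.603 × 10^4
g^-0.21 = 1.35^-0.21 = 0.9389
D = 0.008 × 1.603 × 10^4 × 0.9389 = 120.4 m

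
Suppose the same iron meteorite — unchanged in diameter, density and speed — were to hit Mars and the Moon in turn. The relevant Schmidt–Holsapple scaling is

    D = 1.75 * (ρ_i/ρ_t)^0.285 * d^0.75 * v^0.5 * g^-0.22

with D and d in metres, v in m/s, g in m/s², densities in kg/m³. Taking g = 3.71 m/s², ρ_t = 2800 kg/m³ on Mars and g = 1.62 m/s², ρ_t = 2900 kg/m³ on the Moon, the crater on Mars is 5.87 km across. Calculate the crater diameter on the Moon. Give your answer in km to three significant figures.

D ≈ 6.97 km

The impactor-only factors (d, v, ρ_i) cancel in the ratio, leaving D_Moon/D_Mars = (g_Moon/g_Mars)^-0.22 · (ρ_t,Mars/ρ_t,Moon)^0.285.
(1.62/3.71)^-0.22 = 0.4367^-0.22 = 1.200
(2800/2900)^0.285 = 0.9655^0.285 = 0.9900
Ratio = 1.200 × 0.9900 = 1.188
D_Moon = 1.188 × 5.87 km = 6.97 km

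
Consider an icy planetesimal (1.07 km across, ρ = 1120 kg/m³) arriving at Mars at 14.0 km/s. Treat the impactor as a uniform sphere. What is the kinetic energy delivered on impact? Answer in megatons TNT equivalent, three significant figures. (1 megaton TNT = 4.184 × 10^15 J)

d = 1070 m; v = 14000 m/s.
Mass m = (π/6) ρ d³ = (π/6) × 1120 × (1070)³ = 7.184 × 10^11 kg
E = ½ m v² = 0.5 × 7.184 × 10^11 × (14000)² = 7.040 × 10^19 J
   = 7.040 × 10^19 / 4.184×10^15 = 16826 Mt

E ≈ 16800 Mt TNT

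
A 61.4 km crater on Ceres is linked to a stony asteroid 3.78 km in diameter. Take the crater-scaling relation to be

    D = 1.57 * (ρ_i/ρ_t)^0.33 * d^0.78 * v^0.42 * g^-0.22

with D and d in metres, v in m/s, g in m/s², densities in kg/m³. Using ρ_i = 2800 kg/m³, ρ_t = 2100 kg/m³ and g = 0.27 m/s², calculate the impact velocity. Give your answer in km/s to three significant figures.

v ≈ 7.83 km/s

Rearranging for v: v = [D / (1.57 · (2800/2100)^0.33 · 3780^0.78 · 0.27^-0.22)]^(1/0.42).
D = 61400 m.
(2800/2100)^0.33 = 1.100
3780^0.78 = 617.2
0.27^-0.22 = 1.334
Denominator = 1.57 × 1.100 × 617.2 × 1.334 = 1422
D / 1422 = 61400 / 1422 = 43.18
v = 43.18^(1/0.42) = 43.18^2.381 = 7827 m/s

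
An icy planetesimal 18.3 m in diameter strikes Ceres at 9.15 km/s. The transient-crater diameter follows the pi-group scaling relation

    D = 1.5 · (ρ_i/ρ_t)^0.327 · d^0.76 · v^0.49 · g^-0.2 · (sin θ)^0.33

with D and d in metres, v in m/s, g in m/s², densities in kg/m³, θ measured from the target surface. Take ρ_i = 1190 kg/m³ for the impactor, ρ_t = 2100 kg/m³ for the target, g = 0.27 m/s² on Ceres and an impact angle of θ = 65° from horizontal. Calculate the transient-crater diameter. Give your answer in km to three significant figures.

D ≈ 1.25 km

In SI units: v = 9150 m/s.
(ρ_i/ρ_t)^0.327 = (1190/2100)^0.327 = 0.8305
d^0.76 = 18.3^0.76 = 9.109
v^0.49 = 9150^0.49 = 87.32
g^-0.2 = 0.27^-0.2 = 1.299
(sin 65°)^0.33 = 0.9063^0.33 = 0.9681
D = 1.5 × 0.8305 × 9.109 × 87.32 × 1.299 × 0.9681 = 1246 m
   = 1.246 km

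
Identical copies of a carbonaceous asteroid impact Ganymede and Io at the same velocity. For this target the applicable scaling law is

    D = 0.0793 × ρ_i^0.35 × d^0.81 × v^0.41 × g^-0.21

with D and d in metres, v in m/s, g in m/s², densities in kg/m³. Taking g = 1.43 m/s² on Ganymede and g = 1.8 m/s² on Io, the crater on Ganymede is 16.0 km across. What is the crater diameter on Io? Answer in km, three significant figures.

D ≈ 15.2 km

All impactor-dependent factors cancel in the ratio, leaving D_Io/D_Ganymede = (g_Io/g_Ganymede)^-0.21.
(1.8/1.43)^-0.21 = 1.259^-0.21 = 0.9528
D_Io = 0.9528 × 16.0 km = 15.2 km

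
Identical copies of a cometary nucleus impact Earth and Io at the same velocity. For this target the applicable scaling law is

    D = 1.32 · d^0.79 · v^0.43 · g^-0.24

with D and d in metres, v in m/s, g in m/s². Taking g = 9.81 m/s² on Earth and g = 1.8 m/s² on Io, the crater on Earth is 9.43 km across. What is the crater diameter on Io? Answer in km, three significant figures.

D ≈ 14.2 km

All impactor-dependent factors cancel in the ratio, leaving D_Io/D_Earth = (g_Io/g_Earth)^-0.24.
(1.8/9.81)^-0.24 = 0.1835^-0.24 = 1.502
D_Io = 1.502 × 9.43 km = 14.2 km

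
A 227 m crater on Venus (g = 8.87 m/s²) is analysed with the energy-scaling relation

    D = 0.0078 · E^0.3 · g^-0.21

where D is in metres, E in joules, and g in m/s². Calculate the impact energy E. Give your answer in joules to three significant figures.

Rearranging: E = [D / (0.0078 · g^-0.21)]^(1/0.3).
g^-0.21 = 8.87^-0.21 = 0.6323
D / (0.0078 × 0.6323) = 227 / (4.932 × 10^-3) = 4.603 × 10^4
E = (4.603 × 10^4)^3.3333 = 3.494 × 10^15 J

E ≈ 3.49 × 10^15 J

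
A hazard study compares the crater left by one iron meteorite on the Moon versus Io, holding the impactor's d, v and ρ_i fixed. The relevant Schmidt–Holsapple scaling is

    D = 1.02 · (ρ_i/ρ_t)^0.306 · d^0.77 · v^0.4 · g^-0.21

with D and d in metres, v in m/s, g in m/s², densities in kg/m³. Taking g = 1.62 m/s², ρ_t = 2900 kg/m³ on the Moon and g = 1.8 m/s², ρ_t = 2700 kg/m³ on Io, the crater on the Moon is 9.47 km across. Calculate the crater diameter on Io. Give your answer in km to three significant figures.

D ≈ 9.47 km

The impactor-only factors (d, v, ρ_i) cancel in the ratio, leaving D_Io/D_Moon = (g_Io/g_Moon)^-0.21 · (ρ_t,Moon/ρ_t,Io)^0.306.
(1.8/1.62)^-0.21 = 1.111^-0.21 = 0.9781
(2900/2700)^0.306 = 1.074^0.306 = 1.022
Ratio = 0.9781 × 1.022 = 0.9996
D_Io = 0.9996 × 9.47 km = 9.47 km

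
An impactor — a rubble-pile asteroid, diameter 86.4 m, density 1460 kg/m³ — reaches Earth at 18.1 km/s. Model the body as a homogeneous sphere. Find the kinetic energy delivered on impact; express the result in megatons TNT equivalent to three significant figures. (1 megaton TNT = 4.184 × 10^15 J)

E ≈ 19.3 Mt TNT

v = 18100 m/s.
Mass m = (π/6) ρ d³ = (π/6) × 1460 × (86.4)³ = 4.931 × 10^8 kg
E = ½ m v² = 0.5 × 4.931 × 10^8 × (18100)² = 8.077 × 10^16 J
   = 8.077 × 10^16 / 4.184×10^15 = 19.30 Mt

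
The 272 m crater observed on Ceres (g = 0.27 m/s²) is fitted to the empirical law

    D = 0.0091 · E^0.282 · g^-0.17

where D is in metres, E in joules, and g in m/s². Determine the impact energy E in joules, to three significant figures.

E ≈ 3.37 × 10^15 J

Rearranging: E = [D / (0.0091 · g^-0.17)]^(1/0.282).
g^-0.17 = 0.27^-0.17 = 1.249
D / (0.0091 × 1.249) = 272 / (0.01137) = 2.392 × 10^4
E = (2.392 × 10^4)^3.5461 = 3.369 × 10^15 J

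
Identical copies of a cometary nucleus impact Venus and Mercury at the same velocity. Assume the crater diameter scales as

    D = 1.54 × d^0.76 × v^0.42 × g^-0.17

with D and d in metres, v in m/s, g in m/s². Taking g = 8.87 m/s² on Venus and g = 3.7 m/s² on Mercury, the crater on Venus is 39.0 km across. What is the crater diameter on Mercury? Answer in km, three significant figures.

D ≈ 45.2 km

All impactor-dependent factors cancel in the ratio, leaving D_Mercury/D_Venus = (g_Mercury/g_Venus)^-0.17.
(3.7/8.87)^-0.17 = 0.4171^-0.17 = 1.160
D_Mercury = 1.160 × 39.0 km = 45.2 km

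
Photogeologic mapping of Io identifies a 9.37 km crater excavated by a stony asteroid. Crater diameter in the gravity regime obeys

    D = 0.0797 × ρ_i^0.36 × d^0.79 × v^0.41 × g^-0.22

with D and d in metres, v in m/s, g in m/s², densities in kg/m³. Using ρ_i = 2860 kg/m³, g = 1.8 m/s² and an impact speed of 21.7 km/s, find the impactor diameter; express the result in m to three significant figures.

d ≈ 461 m

Rearranging for d: d = [D / (0.0797 · 2860^0.36 · 21700^0.41 · 1.8^-0.22)]^(1/0.79).
D = 9370 m.
2860^0.36 = 17.55
21700^0.41 = 59.97
1.8^-0.22 = 0.8787
Denominator = 0.0797 × 17.55 × 59.97 × 0.8787 = 73.71
D / 73.71 = 9370 / 73.71 = 127.1
d = 127.1^(1/0.79) = 127.1^1.2658 = 460.7 m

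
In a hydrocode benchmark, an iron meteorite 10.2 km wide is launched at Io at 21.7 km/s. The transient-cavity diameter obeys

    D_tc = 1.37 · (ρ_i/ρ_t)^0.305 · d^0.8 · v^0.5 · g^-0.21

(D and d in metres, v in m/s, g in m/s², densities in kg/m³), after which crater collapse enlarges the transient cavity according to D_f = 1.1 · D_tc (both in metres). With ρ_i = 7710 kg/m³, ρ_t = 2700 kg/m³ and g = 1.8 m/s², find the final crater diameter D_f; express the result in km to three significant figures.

D_f ≈ 435 km

In SI: d = 10200 m, v = 21700 m/s.
(ρ_i/ρ_t)^0.305 = (7710/2700)^0.305 = 1.377
d^0.8 = 10200^0.8 = 1610
v^0.5 = 21700^0.5 = 147.3
g^-0.21 = 1.8^-0.21 = 0.8839
D_tc = 1.37 × 1.377 × 1610 × 147.3 × 0.8839 = 3.954 × 10^5 m
D_f = 1.1 × 3.954 × 10^5 = 4.349 × 10^5 m
     = 434.9 km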